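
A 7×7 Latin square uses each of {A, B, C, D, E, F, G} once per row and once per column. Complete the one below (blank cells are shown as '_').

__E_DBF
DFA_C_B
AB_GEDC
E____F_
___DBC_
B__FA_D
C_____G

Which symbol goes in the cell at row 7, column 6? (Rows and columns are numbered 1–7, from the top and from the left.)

At row 1, column 1: row 1 has {B,D,E,F}; column 1 has {A,B,C,D,E}; that leaves G.
At row 2, column 4: row 2 has {A,B,C,D,F}; column 4 has {D,F,G}; that leaves E.
At row 2, column 6: row 2 has {A,B,C,D,E,F}; column 6 has {B,C,D,F}; that leaves G.
At row 3, column 3: row 3 has {A,B,C,D,E,G}; column 3 has {A,E}; that leaves F.
At row 4, column 5: row 4 has {E,F}; column 5 has {A,B,C,D,E}; that leaves G.
At row 4, column 7: row 4 has {E,F,G}; column 7 has {B,C,D,F,G}; that leaves A.
At row 5, column 1: row 5 has {B,C,D}; column 1 has {A,B,C,D,E,G}; that leaves F.
At row 5, column 3: row 5 has {B,C,D,F}; column 3 has {A,E,F}; that leaves G.
At row 5, column 7: row 5 has {B,C,D,F,G}; column 7 has {A,B,C,D,F,G}; that leaves E.
At row 6, column 3: row 6 has {A,B,D,F}; column 3 has {A,E,F,G}; that leaves C.
At row 6, column 6: row 6 has {A,B,C,D,F}; column 6 has {B,C,D,F,G}; that leaves E.
At row 7, column 5: row 7 has {C,G}; column 5 has {A,B,C,D,E,G}; that leaves F.
At row 7, column 6: row 7 has {C,F,G}; column 6 has {B,C,D,E,F,G}; that leaves A.

A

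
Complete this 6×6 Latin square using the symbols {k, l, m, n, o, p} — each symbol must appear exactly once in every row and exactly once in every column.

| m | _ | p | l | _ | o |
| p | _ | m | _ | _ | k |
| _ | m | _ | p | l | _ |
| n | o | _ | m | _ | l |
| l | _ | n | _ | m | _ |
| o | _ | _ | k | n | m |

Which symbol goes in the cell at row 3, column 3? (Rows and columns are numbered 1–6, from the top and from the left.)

o

At row 1, column 5: row 1 has {l,m,o,p}; column 5 has {l,m,n}; that leaves k.
At row 2, column 5: row 2 has {k,m,p}; column 5 has {k,l,m,n}; that leaves o.
At row 3, column 1: row 3 has {l,m,p}; column 1 has {l,m,n,o,p}; that leaves k.
At row 3, column 3: row 3 has {k,l,m,p}; column 3 has {m,n,p}; that leaves o.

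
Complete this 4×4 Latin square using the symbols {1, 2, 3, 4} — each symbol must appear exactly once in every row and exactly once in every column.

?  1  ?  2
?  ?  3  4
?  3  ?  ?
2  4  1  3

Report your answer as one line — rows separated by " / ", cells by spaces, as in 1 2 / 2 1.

3 1 4 2 / 1 2 3 4 / 4 3 2 1 / 2 4 1 3

(r1,c3) = 4
(r2,c1) = 1
(r2,c2) = 2
(r3,c1) = 4
(r3,c3) = 2
(r3,c4) = 1
(r1,c1) = 3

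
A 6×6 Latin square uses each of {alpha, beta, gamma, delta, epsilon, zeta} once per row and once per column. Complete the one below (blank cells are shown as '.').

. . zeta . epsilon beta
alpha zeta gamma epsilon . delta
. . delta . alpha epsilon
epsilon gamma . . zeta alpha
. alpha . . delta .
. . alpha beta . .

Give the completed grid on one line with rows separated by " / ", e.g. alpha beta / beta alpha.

row 1 has {beta,epsilon,zeta}; column 2 has {alpha,gamma,zeta} — only delta is left for (r1,c2).
row 2 has {alpha,gamma,delta,epsilon,zeta}; column 5 has {alpha,delta,epsilon,zeta} — only beta is left for (r2,c5).
row 3 has {alpha,delta,epsilon}; column 2 has {alpha,gamma,delta,zeta} — only beta is left for (r3,c2).
row 4 has {alpha,gamma,epsilon,zeta}; column 3 has {alpha,gamma,delta,zeta} — only beta is left for (r4,c3).
row 4 has {alpha,beta,gamma,epsilon,zeta}; column 4 has {beta,epsilon} — only delta is left for (r4,c4).
row 5 has {alpha,delta}; column 3 has {alpha,beta,gamma,delta,zeta} — only epsilon is left for (r5,c3).
row 6 has {alpha,beta}; column 2 has {alpha,beta,gamma,delta,zeta} — only epsilon is left for (r6,c2).
row 6 has {alpha,beta,epsilon}; column 5 has {alpha,beta,delta,epsilon,zeta} — only gamma is left for (r6,c5).
row 6 has {alpha,beta,gamma,epsilon}; column 6 has {alpha,beta,delta,epsilon} — only zeta is left for (r6,c6).
row 1 has {beta,delta,epsilon,zeta}; column 1 has {alpha,epsilon} — only gamma is left for (r1,c1).
row 1 has {beta,gamma,delta,epsilon,zeta}; column 4 has {beta,delta,epsilon} — only alpha is left for (r1,c4).
row 3 has {alpha,beta,delta,epsilon}; column 1 has {alpha,gamma,epsilon} — only zeta is left for (r3,c1).
row 3 has {alpha,beta,delta,epsilon,zeta}; column 4 has {alpha,beta,delta,epsilon} — only gamma is left for (r3,c4).
row 5 has {alpha,delta,epsilon}; column 1 has {alpha,gamma,epsilon,zeta} — only beta is left for (r5,c1).
row 5 has {alpha,beta,delta,epsilon}; column 4 has {alpha,beta,gamma,delta,epsilon} — only zeta is left for (r5,c4).
row 5 has {alpha,beta,delta,epsilon,zeta}; column 6 has {alpha,beta,delta,epsilon,zeta} — only gamma is left for (r5,c6).
row 6 has {alpha,beta,gamma,epsilon,zeta}; column 1 has {alpha,beta,gamma,epsilon,zeta} — only delta is left for (r6,c1).

gamma delta zeta alpha epsilon beta / alpha zeta gamma epsilon beta delta / zeta beta delta gamma alpha epsilon / epsilon gamma beta delta zeta alpha / beta alpha epsilon zeta delta gamma / delta epsilon alpha beta gamma zeta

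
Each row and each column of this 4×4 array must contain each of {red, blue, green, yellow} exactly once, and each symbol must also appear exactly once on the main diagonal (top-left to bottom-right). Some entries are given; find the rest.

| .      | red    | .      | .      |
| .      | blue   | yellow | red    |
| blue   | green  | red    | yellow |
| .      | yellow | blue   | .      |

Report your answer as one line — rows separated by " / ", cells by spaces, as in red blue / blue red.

yellow red green blue / green blue yellow red / blue green red yellow / red yellow blue green

(r1,c3) = green
(r1,c4) = blue
(r2,c1) = green
(r4,c1) = red
(r4,c4) = green
(r1,c1) = yellow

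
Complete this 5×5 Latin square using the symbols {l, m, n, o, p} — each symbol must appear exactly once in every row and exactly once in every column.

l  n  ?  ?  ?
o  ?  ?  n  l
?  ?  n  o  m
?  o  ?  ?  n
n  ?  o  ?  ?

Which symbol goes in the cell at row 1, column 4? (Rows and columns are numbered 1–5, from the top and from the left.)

row 3 has {m,n,o}; column 1 has {l,n,o} — only p is left for (r3,c1).
row 3 has {m,n,o,p}; column 2 has {n,o} — only l is left for (r3,c2).
row 4 has {n,o}; column 1 has {l,n,o,p} — only m is left for (r4,c1).
row 5 has {n,o}; column 5 has {l,m,n} — only p is left for (r5,c5).
row 1 has {l,n}; column 5 has {l,m,n,p} — only o is left for (r1,c5).
row 5 has {n,o,p}; column 2 has {l,n,o} — only m is left for (r5,c2).
row 5 has {m,n,o,p}; column 4 has {n,o} — only l is left for (r5,c4).
row 2 has {l,n,o}; column 2 has {l,m,n,o} — only p is left for (r2,c2).
row 2 has {l,n,o,p}; column 3 has {n,o} — only m is left for (r2,c3).
row 4 has {m,n,o}; column 4 has {l,n,o} — only p is left for (r4,c4).
row 1 has {l,n,o}; column 3 has {m,n,o} — only p is left for (r1,c3).
row 1 has {l,n,o,p}; column 4 has {l,n,o,p} — only m is left for (r1,c4).

m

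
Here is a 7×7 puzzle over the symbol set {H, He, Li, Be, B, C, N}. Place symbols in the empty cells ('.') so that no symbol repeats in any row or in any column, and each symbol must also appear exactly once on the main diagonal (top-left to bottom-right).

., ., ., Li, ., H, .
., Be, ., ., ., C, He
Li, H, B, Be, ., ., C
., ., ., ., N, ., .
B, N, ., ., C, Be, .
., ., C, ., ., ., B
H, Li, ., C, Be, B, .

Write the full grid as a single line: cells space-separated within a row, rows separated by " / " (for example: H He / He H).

He C N Li B H Be / N Be H B Li C He / Li H B Be He N C / C B Be H N He Li / B N Li He C Be H / Be He C N H Li B / H Li He C Be B N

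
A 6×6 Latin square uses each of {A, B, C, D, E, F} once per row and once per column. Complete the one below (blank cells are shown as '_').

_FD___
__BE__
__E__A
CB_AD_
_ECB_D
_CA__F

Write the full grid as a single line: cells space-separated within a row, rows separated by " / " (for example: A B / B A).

A F D C E B / D A B E F C / B D E F C A / C B F A D E / F E C B A D / E C A D B F

Cell (r1,c4): row 1 has {D,F}; column 4 has {A,B,E} → C.
Cell (r2,c6): row 2 has {B,E}; column 6 has {A,D,F} → C.
Cell (r3,c2): row 3 has {A,E}; column 2 has {B,C,E,F} → D.
Cell (r3,c4): row 3 has {A,D,E}; column 4 has {A,B,C,E} → F.
Cell (r4,c3): row 4 has {A,B,C,D}; column 3 has {A,B,C,D,E} → F.
Cell (r4,c6): row 4 has {A,B,C,D,F}; column 6 has {A,C,D,F} → E.
Cell (r6,c4): row 6 has {A,C,F}; column 4 has {A,B,C,E,F} → D.
Cell (r1,c6): row 1 has {C,D,F}; column 6 has {A,C,D,E,F} → B.
Cell (r2,c2): row 2 has {B,C,E}; column 2 has {B,C,D,E,F} → A.
Cell (r2,c5): row 2 has {A,B,C,E}; column 5 has {D} → F.
Cell (r3,c1): row 3 has {A,D,E,F}; column 1 has {C} → B.
Cell (r3,c5): row 3 has {A,B,D,E,F}; column 5 has {D,F} → C.
Cell (r5,c5): row 5 has {B,C,D,E}; column 5 has {C,D,F} → A.
Cell (r6,c1): row 6 has {A,C,D,F}; column 1 has {B,C} → E.
Cell (r6,c5): row 6 has {A,C,D,E,F}; column 5 has {A,C,D,F} → B.
Cell (r1,c1): row 1 has {B,C,D,F}; column 1 has {B,C,E} → A.
Cell (r1,c5): row 1 has {A,B,C,D,F}; column 5 has {A,B,C,D,F} → E.
Cell (r2,c1): row 2 has {A,B,C,E,F}; column 1 has {A,B,C,E} → D.
Cell (r5,c1): row 5 has {A,B,C,D,E}; column 1 has {A,B,C,D,E} → F.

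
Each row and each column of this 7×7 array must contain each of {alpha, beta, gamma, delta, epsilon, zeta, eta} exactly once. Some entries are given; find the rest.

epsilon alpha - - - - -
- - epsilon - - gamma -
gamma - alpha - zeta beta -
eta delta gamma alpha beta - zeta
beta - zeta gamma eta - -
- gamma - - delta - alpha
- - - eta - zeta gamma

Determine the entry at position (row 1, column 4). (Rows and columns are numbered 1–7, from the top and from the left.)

zeta

(r1,c5) = gamma
(r2,c5) = alpha
(r4,c6) = epsilon
(r5,c2) = epsilon
(r5,c7) = delta
(r6,c1) = zeta
(r6,c6) = eta
(r7,c2) = beta
(r7,c3) = delta
(r7,c5) = epsilon
(r1,c6) = delta
(r2,c1) = delta
(r3,c2) = eta
(r3,c7) = epsilon
(r5,c6) = alpha
(r6,c3) = beta
(r6,c4) = epsilon
(r7,c1) = alpha
(r1,c3) = eta
(r1,c7) = beta
(r2,c2) = zeta
(r2,c4) = beta
(r2,c7) = eta
(r3,c4) = delta
(r1,c4) = zeta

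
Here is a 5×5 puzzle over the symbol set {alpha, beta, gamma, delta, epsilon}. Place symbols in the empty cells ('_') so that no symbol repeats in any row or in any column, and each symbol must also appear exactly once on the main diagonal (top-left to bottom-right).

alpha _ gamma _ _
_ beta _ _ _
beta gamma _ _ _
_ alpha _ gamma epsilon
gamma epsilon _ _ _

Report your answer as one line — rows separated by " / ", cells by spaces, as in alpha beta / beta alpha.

alpha delta gamma epsilon beta / epsilon beta delta alpha gamma / beta gamma epsilon delta alpha / delta alpha beta gamma epsilon / gamma epsilon alpha beta delta

(r1,c2): row 1 has {alpha,gamma}; column 2 has {alpha,beta,gamma,epsilon}, so it must be delta.
(r1,c5): row 1 has {alpha,gamma,delta}; column 5 has {epsilon}, so it must be beta.
(r4,c1): row 4 has {alpha,gamma,epsilon}; column 1 has {alpha,beta,gamma}, so it must be delta.
(r4,c3): row 4 has {alpha,gamma,delta,epsilon}; column 3 has {gamma}, so it must be beta.
(r5,c5): row 5 has {gamma,epsilon}; column 5 has {beta,epsilon}; the diagonal has {alpha,beta,gamma}, so it must be delta.
(r1,c4): row 1 has {alpha,beta,gamma,delta}; column 4 has {gamma}, so it must be epsilon.
(r2,c1): row 2 has {beta}; column 1 has {alpha,beta,gamma,delta}, so it must be epsilon.
(r3,c3): row 3 has {beta,gamma}; column 3 has {beta,gamma}; the diagonal has {alpha,beta,gamma,delta}, so it must be epsilon.
(r3,c5): row 3 has {beta,gamma,epsilon}; column 5 has {beta,delta,epsilon}, so it must be alpha.
(r5,c3): row 5 has {gamma,delta,epsilon}; column 3 has {beta,gamma,epsilon}, so it must be alpha.
(r5,c4): row 5 has {alpha,gamma,delta,epsilon}; column 4 has {gamma,epsilon}, so it must be beta.
(r2,c3): row 2 has {beta,epsilon}; column 3 has {alpha,beta,gamma,epsilon}, so it must be delta.
(r2,c4): row 2 has {beta,delta,epsilon}; column 4 has {beta,gamma,epsilon}, so it must be alpha.
(r2,c5): row 2 has {alpha,beta,delta,epsilon}; column 5 has {alpha,beta,delta,epsilon}, so it must be gamma.
(r3,c4): row 3 has {alpha,beta,gamma,epsilon}; column 4 has {alpha,beta,gamma,epsilon}, so it must be delta.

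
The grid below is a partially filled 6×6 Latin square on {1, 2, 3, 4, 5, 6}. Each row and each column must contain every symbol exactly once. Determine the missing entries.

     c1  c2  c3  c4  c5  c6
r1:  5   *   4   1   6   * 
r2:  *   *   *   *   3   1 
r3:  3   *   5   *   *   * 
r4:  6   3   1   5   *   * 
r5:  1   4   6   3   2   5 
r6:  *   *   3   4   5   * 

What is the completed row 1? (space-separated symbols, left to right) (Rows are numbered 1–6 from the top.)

5 2 4 1 6 3

At row 1, column 2: row 1 has {1,4,5,6}; column 2 has {3,4}; that leaves 2.
At row 1, column 6: row 1 has {1,2,4,5,6}; column 6 has {1,5}; that leaves 3.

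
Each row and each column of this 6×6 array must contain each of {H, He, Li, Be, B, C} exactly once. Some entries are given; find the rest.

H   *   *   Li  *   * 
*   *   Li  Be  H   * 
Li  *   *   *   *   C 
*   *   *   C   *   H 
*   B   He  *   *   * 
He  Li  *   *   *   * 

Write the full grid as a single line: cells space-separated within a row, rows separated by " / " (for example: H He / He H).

H Be C Li He B / B C Li Be H He / Li H Be He B C / Be He B C Li H / C B He H Be Li / He Li H B C Be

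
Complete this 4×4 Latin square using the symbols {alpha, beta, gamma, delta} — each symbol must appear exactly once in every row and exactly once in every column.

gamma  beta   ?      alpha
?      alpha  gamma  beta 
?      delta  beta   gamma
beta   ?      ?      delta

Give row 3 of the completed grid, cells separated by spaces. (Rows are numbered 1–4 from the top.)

alpha delta beta gamma

(r1,c3) = delta
(r2,c1) = delta
(r3,c1) = alpha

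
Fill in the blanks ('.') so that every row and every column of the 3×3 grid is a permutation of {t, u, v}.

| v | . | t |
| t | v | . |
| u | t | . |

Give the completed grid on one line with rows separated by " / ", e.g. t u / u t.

(r1,c2): row 1 has {t,v}; column 2 has {t,v}, so it must be u.
(r2,c3): row 2 has {t,v}; column 3 has {t}, so it must be u.
(r3,c3): row 3 has {t,u}; column 3 has {t,u}, so it must be v.

v u t / t v u / u t v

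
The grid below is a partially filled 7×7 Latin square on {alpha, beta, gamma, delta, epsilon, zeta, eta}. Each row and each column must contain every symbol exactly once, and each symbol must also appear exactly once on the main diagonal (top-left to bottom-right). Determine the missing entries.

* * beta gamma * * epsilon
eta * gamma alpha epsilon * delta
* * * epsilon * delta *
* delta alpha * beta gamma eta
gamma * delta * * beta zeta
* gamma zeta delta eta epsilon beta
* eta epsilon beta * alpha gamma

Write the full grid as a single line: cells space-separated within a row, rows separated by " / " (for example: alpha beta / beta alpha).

delta alpha beta gamma zeta eta epsilon / eta beta gamma alpha epsilon zeta delta / beta zeta eta epsilon gamma delta alpha / epsilon delta alpha zeta beta gamma eta / gamma epsilon delta eta alpha beta zeta / alpha gamma zeta delta eta epsilon beta / zeta eta epsilon beta delta alpha gamma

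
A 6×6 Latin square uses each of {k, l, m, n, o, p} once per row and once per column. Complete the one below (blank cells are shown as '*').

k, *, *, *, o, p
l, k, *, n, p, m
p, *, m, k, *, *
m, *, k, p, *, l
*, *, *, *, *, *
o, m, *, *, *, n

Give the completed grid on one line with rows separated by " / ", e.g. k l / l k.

k l n m o p / l k o n p m / p n m k l o / m o k p n l / n p l o m k / o m p l k n

Cell (r2,c3): row 2 has {k,l,m,n,p}; column 3 has {k,m} → o.
Cell (r3,c6): row 3 has {k,m,p}; column 6 has {l,m,n,p} → o.
Cell (r4,c5): row 4 has {k,l,m,p}; column 5 has {o,p} → n.
Cell (r5,c1): row 5 is empty so far; column 1 has {k,l,m,o,p} → n.
Cell (r5,c6): row 5 has {n}; column 6 has {l,m,n,o,p} → k.
Cell (r6,c4): row 6 has {m,n,o}; column 4 has {k,n,p} → l.
Cell (r6,c5): row 6 has {l,m,n,o}; column 5 has {n,o,p} → k.
Cell (r1,c4): row 1 has {k,o,p}; column 4 has {k,l,n,p} → m.
Cell (r3,c5): row 3 has {k,m,o,p}; column 5 has {k,n,o,p} → l.
Cell (r4,c2): row 4 has {k,l,m,n,p}; column 2 has {k,m} → o.
Cell (r5,c4): row 5 has {k,n}; column 4 has {k,l,m,n,p} → o.
Cell (r5,c5): row 5 has {k,n,o}; column 5 has {k,l,n,o,p} → m.
Cell (r6,c3): row 6 has {k,l,m,n,o}; column 3 has {k,m,o} → p.
Cell (r3,c2): row 3 has {k,l,m,o,p}; column 2 has {k,m,o} → n.
Cell (r5,c3): row 5 has {k,m,n,o}; column 3 has {k,m,o,p} → l.
Cell (r1,c2): row 1 has {k,m,o,p}; column 2 has {k,m,n,o} → l.
Cell (r1,c3): row 1 has {k,l,m,o,p}; column 3 has {k,l,m,o,p} → n.
Cell (r5,c2): row 5 has {k,l,m,n,o}; column 2 has {k,l,m,n,o} → p.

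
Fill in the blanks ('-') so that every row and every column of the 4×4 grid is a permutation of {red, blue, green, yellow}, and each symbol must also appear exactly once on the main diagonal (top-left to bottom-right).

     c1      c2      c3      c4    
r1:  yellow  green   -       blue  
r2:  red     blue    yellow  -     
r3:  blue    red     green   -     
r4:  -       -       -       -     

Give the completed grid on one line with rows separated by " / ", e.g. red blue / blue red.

At row 1, column 3: row 1 has {blue,green,yellow}; column 3 has {green,yellow}; that leaves red.
At row 2, column 4: row 2 has {red,blue,yellow}; column 4 has {blue}; that leaves green.
At row 3, column 4: row 3 has {red,blue,green}; column 4 has {blue,green}; that leaves yellow.
At row 4, column 1: row 4 is empty so far; column 1 has {red,blue,yellow}; that leaves green.
At row 4, column 2: row 4 has {green}; column 2 has {red,blue,green}; that leaves yellow.
At row 4, column 3: row 4 has {green,yellow}; column 3 has {red,green,yellow}; that leaves blue.
At row 4, column 4: row 4 has {blue,green,yellow}; column 4 has {blue,green,yellow}; the diagonal has {blue,green,yellow}; that leaves red.

yellow green red blue / red blue yellow green / blue red green yellow / green yellow blue red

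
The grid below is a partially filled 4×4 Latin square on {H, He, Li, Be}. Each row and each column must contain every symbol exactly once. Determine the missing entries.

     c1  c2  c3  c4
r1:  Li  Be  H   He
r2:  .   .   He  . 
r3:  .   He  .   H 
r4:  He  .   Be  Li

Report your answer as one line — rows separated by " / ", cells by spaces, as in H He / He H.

Li Be H He / H Li He Be / Be He Li H / He H Be Li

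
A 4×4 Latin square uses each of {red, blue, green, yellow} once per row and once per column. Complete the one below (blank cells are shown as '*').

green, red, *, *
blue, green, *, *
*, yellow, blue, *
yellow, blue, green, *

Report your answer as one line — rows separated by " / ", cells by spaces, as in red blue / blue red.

(r1,c3) = yellow
(r1,c4) = blue
(r2,c3) = red
(r2,c4) = yellow
(r3,c1) = red
(r3,c4) = green
(r4,c4) = red

green red yellow blue / blue green red yellow / red yellow blue green / yellow blue green red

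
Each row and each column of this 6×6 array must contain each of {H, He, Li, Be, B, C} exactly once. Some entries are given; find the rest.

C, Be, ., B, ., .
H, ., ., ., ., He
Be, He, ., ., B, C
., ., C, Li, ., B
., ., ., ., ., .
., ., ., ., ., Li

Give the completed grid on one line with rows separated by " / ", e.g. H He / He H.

(r1,c6) = H
(r3,c4) = H
(r4,c1) = He
(r4,c2) = H
(r4,c5) = Be
(r5,c6) = Be
(r6,c1) = B
(r6,c2) = C
(r3,c3) = Li
(r5,c1) = Li
(r5,c2) = B
(r1,c3) = He
(r1,c5) = Li
(r2,c2) = Li
(r2,c5) = C
(r5,c3) = H
(r5,c5) = He
(r6,c3) = Be
(r6,c4) = He
(r6,c5) = H
(r2,c3) = B
(r2,c4) = Be
(r5,c4) = C

C Be He B Li H / H Li B Be C He / Be He Li H B C / He H C Li Be B / Li B H C He Be / B C Be He H Li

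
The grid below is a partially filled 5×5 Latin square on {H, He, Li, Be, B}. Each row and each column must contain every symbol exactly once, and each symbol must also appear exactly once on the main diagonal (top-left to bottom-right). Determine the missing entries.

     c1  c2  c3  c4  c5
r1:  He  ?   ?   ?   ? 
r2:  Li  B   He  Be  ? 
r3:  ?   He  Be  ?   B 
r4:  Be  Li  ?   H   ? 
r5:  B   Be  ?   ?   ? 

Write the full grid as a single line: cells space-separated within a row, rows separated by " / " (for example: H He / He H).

He H Li B Be / Li B He Be H / H He Be Li B / Be Li B H He / B Be H He Li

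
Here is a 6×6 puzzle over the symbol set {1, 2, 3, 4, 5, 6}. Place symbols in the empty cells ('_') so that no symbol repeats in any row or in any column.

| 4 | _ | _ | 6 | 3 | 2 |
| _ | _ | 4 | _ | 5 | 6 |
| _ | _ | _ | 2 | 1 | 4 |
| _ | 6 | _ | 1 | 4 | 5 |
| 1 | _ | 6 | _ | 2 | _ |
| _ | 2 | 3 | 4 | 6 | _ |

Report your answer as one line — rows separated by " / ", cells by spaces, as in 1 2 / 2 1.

4 5 1 6 3 2 / 2 1 4 3 5 6 / 6 3 5 2 1 4 / 3 6 2 1 4 5 / 1 4 6 5 2 3 / 5 2 3 4 6 1

At row 2, column 4: row 2 has {4,5,6}; column 4 has {1,2,4,6}; that leaves 3.
At row 3, column 3: row 3 has {1,2,4}; column 3 has {3,4,6}; that leaves 5.
At row 4, column 3: row 4 has {1,4,5,6}; column 3 has {3,4,5,6}; that leaves 2.
At row 5, column 4: row 5 has {1,2,6}; column 4 has {1,2,3,4,6}; that leaves 5.
At row 5, column 6: row 5 has {1,2,5,6}; column 6 has {2,4,5,6}; that leaves 3.
At row 6, column 1: row 6 has {2,3,4,6}; column 1 has {1,4}; that leaves 5.
At row 6, column 6: row 6 has {2,3,4,5,6}; column 6 has {2,3,4,5,6}; that leaves 1.
At row 1, column 3: row 1 has {2,3,4,6}; column 3 has {2,3,4,5,6}; that leaves 1.
At row 2, column 1: row 2 has {3,4,5,6}; column 1 has {1,4,5}; that leaves 2.
At row 2, column 2: row 2 has {2,3,4,5,6}; column 2 has {2,6}; that leaves 1.
At row 3, column 2: row 3 has {1,2,4,5}; column 2 has {1,2,6}; that leaves 3.
At row 4, column 1: row 4 has {1,2,4,5,6}; column 1 has {1,2,4,5}; that leaves 3.
At row 5, column 2: row 5 has {1,2,3,5,6}; column 2 has {1,2,3,6}; that leaves 4.
At row 1, column 2: row 1 has {1,2,3,4,6}; column 2 has {1,2,3,4,6}; that leaves 5.
At row 3, column 1: row 3 has {1,2,3,4,5}; column 1 has {1,2,3,4,5}; that leaves 6.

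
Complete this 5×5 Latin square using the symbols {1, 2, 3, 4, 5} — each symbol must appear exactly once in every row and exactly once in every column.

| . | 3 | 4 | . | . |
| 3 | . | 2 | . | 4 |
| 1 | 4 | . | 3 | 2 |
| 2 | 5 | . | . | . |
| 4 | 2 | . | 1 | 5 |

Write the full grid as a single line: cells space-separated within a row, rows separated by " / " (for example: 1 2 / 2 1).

(r1,c1) = 5
(r1,c4) = 2
(r1,c5) = 1
(r2,c2) = 1
(r2,c4) = 5
(r3,c3) = 5
(r4,c4) = 4
(r4,c5) = 3
(r5,c3) = 3
(r4,c3) = 1

5 3 4 2 1 / 3 1 2 5 4 / 1 4 5 3 2 / 2 5 1 4 3 / 4 2 3 1 5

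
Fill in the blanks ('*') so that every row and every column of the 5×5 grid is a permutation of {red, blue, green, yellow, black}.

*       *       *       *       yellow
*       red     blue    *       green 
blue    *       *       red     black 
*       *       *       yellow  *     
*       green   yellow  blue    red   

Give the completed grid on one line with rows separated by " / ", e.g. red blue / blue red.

At row 2, column 4: row 2 has {red,blue,green}; column 4 has {red,blue,yellow}; that leaves black.
At row 3, column 2: row 3 has {red,blue,black}; column 2 has {red,green}; that leaves yellow.
At row 3, column 3: row 3 has {red,blue,yellow,black}; column 3 has {blue,yellow}; that leaves green.
At row 4, column 5: row 4 has {yellow}; column 5 has {red,green,yellow,black}; that leaves blue.
At row 5, column 1: row 5 has {red,blue,green,yellow}; column 1 has {blue}; that leaves black.
At row 1, column 4: row 1 has {yellow}; column 4 has {red,blue,yellow,black}; that leaves green.
At row 2, column 1: row 2 has {red,blue,green,black}; column 1 has {blue,black}; that leaves yellow.
At row 4, column 2: row 4 has {blue,yellow}; column 2 has {red,green,yellow}; that leaves black.
At row 4, column 3: row 4 has {blue,yellow,black}; column 3 has {blue,green,yellow}; that leaves red.
At row 1, column 1: row 1 has {green,yellow}; column 1 has {blue,yellow,black}; that leaves red.
At row 1, column 2: row 1 has {red,green,yellow}; column 2 has {red,green,yellow,black}; that leaves blue.
At row 1, column 3: row 1 has {red,blue,green,yellow}; column 3 has {red,blue,green,yellow}; that leaves black.
At row 4, column 1: row 4 has {red,blue,yellow,black}; column 1 has {red,blue,yellow,black}; that leaves green.

red blue black green yellow / yellow red blue black green / blue yellow green red black / green black red yellow blue / black green yellow blue red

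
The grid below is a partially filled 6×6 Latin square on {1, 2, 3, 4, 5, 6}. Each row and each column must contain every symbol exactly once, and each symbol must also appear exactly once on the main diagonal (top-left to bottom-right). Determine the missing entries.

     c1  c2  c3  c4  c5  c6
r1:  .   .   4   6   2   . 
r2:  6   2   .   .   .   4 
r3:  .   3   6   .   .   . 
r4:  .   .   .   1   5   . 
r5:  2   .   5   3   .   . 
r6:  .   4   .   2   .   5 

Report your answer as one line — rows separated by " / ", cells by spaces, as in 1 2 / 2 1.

row 1 has {2,4,6}; column 1 has {2,6}; the diagonal has {1,2,5,6} — only 3 is left for (r1,c1).
row 1 has {2,3,4,6}; column 6 has {4,5} — only 1 is left for (r1,c6).
row 2 has {2,4,6}; column 4 has {1,2,3,6} — only 5 is left for (r2,c4).
row 3 has {3,6}; column 4 has {1,2,3,5,6} — only 4 is left for (r3,c4).
row 3 has {3,4,6}; column 5 has {2,5} — only 1 is left for (r3,c5).
row 3 has {1,3,4,6}; column 6 has {1,4,5} — only 2 is left for (r3,c6).
row 4 has {1,5}; column 1 has {2,3,6} — only 4 is left for (r4,c1).
row 4 has {1,4,5}; column 2 has {2,3,4} — only 6 is left for (r4,c2).
row 4 has {1,4,5,6}; column 6 has {1,2,4,5} — only 3 is left for (r4,c6).
row 5 has {2,3,5}; column 2 has {2,3,4,6} — only 1 is left for (r5,c2).
row 5 has {1,2,3,5}; column 5 has {1,2,5}; the diagonal has {1,2,3,5,6} — only 4 is left for (r5,c5).
row 5 has {1,2,3,4,5}; column 6 has {1,2,3,4,5} — only 6 is left for (r5,c6).
row 6 has {2,4,5}; column 1 has {2,3,4,6} — only 1 is left for (r6,c1).
row 6 has {1,2,4,5}; column 3 has {4,5,6} — only 3 is left for (r6,c3).
row 6 has {1,2,3,4,5}; column 5 has {1,2,4,5} — only 6 is left for (r6,c5).
row 1 has {1,2,3,4,6}; column 2 has {1,2,3,4,6} — only 5 is left for (r1,c2).
row 2 has {2,4,5,6}; column 3 has {3,4,5,6} — only 1 is left for (r2,c3).
row 2 has {1,2,4,5,6}; column 5 has {1,2,4,5,6} — only 3 is left for (r2,c5).
row 3 has {1,2,3,4,6}; column 1 has {1,2,3,4,6} — only 5 is left for (r3,c1).
row 4 has {1,3,4,5,6}; column 3 has {1,3,4,5,6} — only 2 is left for (r4,c3).

3 5 4 6 2 1 / 6 2 1 5 3 4 / 5 3 6 4 1 2 / 4 6 2 1 5 3 / 2 1 5 3 4 6 / 1 4 3 2 6 5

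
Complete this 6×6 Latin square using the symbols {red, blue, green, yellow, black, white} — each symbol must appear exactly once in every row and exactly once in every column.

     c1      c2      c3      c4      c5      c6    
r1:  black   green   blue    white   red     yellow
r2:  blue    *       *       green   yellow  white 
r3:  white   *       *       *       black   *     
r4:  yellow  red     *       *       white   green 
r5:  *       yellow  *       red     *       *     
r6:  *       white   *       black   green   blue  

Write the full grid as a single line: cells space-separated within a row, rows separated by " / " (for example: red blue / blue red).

black green blue white red yellow / blue black red green yellow white / white blue green yellow black red / yellow red black blue white green / green yellow white red blue black / red white yellow black green blue

(r2,c2): row 2 has {blue,green,yellow,white}; column 2 has {red,green,yellow,white}, so it must be black.
(r2,c3): row 2 has {blue,green,yellow,black,white}; column 3 has {blue}, so it must be red.
(r3,c2): row 3 has {black,white}; column 2 has {red,green,yellow,black,white}, so it must be blue.
(r3,c4): row 3 has {blue,black,white}; column 4 has {red,green,black,white}, so it must be yellow.
(r3,c6): row 3 has {blue,yellow,black,white}; column 6 has {blue,green,yellow,white}, so it must be red.
(r4,c3): row 4 has {red,green,yellow,white}; column 3 has {red,blue}, so it must be black.
(r4,c4): row 4 has {red,green,yellow,black,white}; column 4 has {red,green,yellow,black,white}, so it must be blue.
(r5,c1): row 5 has {red,yellow}; column 1 has {blue,yellow,black,white}, so it must be green.
(r5,c3): row 5 has {red,green,yellow}; column 3 has {red,blue,black}, so it must be white.
(r5,c5): row 5 has {red,green,yellow,white}; column 5 has {red,green,yellow,black,white}, so it must be blue.
(r5,c6): row 5 has {red,blue,green,yellow,white}; column 6 has {red,blue,green,yellow,white}, so it must be black.
(r6,c1): row 6 has {blue,green,black,white}; column 1 has {blue,green,yellow,black,white}, so it must be red.
(r6,c3): row 6 has {red,blue,green,black,white}; column 3 has {red,blue,black,white}, so it must be yellow.
(r3,c3): row 3 has {red,blue,yellow,black,white}; column 3 has {red,blue,yellow,black,white}, so it must be green.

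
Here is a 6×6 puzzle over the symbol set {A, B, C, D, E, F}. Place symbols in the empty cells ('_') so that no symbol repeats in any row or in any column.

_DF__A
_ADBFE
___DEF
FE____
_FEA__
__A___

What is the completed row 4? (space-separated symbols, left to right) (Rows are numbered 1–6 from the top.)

F E B C A D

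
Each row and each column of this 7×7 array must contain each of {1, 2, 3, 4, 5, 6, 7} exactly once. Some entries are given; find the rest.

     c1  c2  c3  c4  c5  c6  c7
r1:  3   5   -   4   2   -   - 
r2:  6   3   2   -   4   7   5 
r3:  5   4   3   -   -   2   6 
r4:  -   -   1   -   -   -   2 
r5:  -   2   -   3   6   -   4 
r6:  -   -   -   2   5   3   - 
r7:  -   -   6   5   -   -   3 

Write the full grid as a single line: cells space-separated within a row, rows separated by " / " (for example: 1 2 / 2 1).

3 5 7 4 2 6 1 / 6 3 2 1 4 7 5 / 5 4 3 7 1 2 6 / 4 7 1 6 3 5 2 / 7 2 5 3 6 1 4 / 1 6 4 2 5 3 7 / 2 1 6 5 7 4 3

row 1 has {2,3,4,5}; column 3 has {1,2,3,6} — only 7 is left for (r1,c3).
row 1 has {2,3,4,5,7}; column 7 has {2,3,4,5,6} — only 1 is left for (r1,c7).
row 2 has {2,3,4,5,6,7}; column 4 has {2,3,4,5} — only 1 is left for (r2,c4).
row 3 has {2,3,4,5,6}; column 4 has {1,2,3,4,5} — only 7 is left for (r3,c4).
row 3 has {2,3,4,5,6,7}; column 5 has {2,4,5,6} — only 1 is left for (r3,c5).
row 4 has {1,2}; column 4 has {1,2,3,4,5,7} — only 6 is left for (r4,c4).
row 5 has {2,3,4,6}; column 3 has {1,2,3,6,7} — only 5 is left for (r5,c3).
row 5 has {2,3,4,5,6}; column 6 has {2,3,7} — only 1 is left for (r5,c6).
row 6 has {2,3,5}; column 3 has {1,2,3,5,6,7} — only 4 is left for (r6,c3).
row 6 has {2,3,4,5}; column 7 has {1,2,3,4,5,6} — only 7 is left for (r6,c7).
row 7 has {3,5,6}; column 5 has {1,2,4,5,6} — only 7 is left for (r7,c5).
row 7 has {3,5,6,7}; column 6 has {1,2,3,7} — only 4 is left for (r7,c6).
row 1 has {1,2,3,4,5,7}; column 6 has {1,2,3,4,7} — only 6 is left for (r1,c6).
row 4 has {1,2,6}; column 2 has {2,3,4,5} — only 7 is left for (r4,c2).
row 4 has {1,2,6,7}; column 5 has {1,2,4,5,6,7} — only 3 is left for (r4,c5).
row 4 has {1,2,3,6,7}; column 6 has {1,2,3,4,6,7} — only 5 is left for (r4,c6).
row 5 has {1,2,3,4,5,6}; column 1 has {3,5,6} — only 7 is left for (r5,c1).
row 6 has {2,3,4,5,7}; column 1 has {3,5,6,7} — only 1 is left for (r6,c1).
row 6 has {1,2,3,4,5,7}; column 2 has {2,3,4,5,7} — only 6 is left for (r6,c2).
row 7 has {3,4,5,6,7}; column 1 has {1,3,5,6,7} — only 2 is left for (r7,c1).
row 7 has {2,3,4,5,6,7}; column 2 has {2,3,4,5,6,7} — only 1 is left for (r7,c2).
row 4 has {1,2,3,5,6,7}; column 1 has {1,2,3,5,6,7} — only 4 is left for (r4,c1).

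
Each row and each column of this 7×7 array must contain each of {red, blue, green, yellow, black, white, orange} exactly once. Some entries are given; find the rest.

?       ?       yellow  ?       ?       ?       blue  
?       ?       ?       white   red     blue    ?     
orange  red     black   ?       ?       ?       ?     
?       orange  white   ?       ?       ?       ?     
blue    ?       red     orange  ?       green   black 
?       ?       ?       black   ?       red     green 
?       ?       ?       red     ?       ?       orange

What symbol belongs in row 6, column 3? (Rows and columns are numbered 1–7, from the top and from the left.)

(r1,c4) = green
(r2,c7) = yellow
(r3,c7) = white
(r4,c7) = red
(r3,c6) = yellow
(r4,c6) = black
(r7,c6) = white
(r1,c6) = orange
(r3,c4) = blue
(r3,c5) = green
(r4,c4) = yellow
(r4,c5) = blue
(r4,c1) = green
(r2,c1) = black
(r2,c2) = green
(r2,c3) = orange
(r6,c3) = blue

blue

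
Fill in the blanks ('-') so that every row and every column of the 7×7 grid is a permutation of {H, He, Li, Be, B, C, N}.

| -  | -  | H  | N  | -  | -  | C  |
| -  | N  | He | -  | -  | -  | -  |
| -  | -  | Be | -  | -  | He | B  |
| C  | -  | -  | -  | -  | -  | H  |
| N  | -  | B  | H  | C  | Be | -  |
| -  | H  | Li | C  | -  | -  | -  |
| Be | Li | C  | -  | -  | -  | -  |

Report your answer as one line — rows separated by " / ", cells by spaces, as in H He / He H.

He Be H N Li B C / Li N He B H C Be / H C Be Li N He B / C B N Be He Li H / N He B H C Be Li / B H Li C Be N He / Be Li C He B H N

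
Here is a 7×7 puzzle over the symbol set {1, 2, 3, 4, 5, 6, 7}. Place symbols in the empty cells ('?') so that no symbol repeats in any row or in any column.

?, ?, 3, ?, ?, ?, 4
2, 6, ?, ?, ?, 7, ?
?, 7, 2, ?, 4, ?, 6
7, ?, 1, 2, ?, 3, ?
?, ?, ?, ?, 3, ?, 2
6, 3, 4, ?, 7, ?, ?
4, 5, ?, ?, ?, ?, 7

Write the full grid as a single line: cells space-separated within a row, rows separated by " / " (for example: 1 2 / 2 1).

row 2 has {2,6,7}; column 3 has {1,2,3,4} — only 5 is left for (r2,c3).
row 2 has {2,5,6,7}; column 5 has {3,4,7} — only 1 is left for (r2,c5).
row 2 has {1,2,5,6,7}; column 7 has {2,4,6,7} — only 3 is left for (r2,c7).
row 4 has {1,2,3,7}; column 2 has {3,5,6,7} — only 4 is left for (r4,c2).
row 4 has {1,2,3,4,7}; column 7 has {2,3,4,6,7} — only 5 is left for (r4,c7).
row 5 has {2,3}; column 2 has {3,4,5,6,7} — only 1 is left for (r5,c2).
row 6 has {3,4,6,7}; column 7 has {2,3,4,5,6,7} — only 1 is left for (r6,c7).
row 7 has {4,5,7}; column 3 has {1,2,3,4,5} — only 6 is left for (r7,c3).
row 7 has {4,5,6,7}; column 5 has {1,3,4,7} — only 2 is left for (r7,c5).
row 7 has {2,4,5,6,7}; column 6 has {3,7} — only 1 is left for (r7,c6).
row 1 has {3,4}; column 2 has {1,3,4,5,6,7} — only 2 is left for (r1,c2).
row 2 has {1,2,3,5,6,7}; column 4 has {2} — only 4 is left for (r2,c4).
row 3 has {2,4,6,7}; column 6 has {1,3,7} — only 5 is left for (r3,c6).
row 4 has {1,2,3,4,5,7}; column 5 has {1,2,3,4,7} — only 6 is left for (r4,c5).
row 5 has {1,2,3}; column 1 has {2,4,6,7} — only 5 is left for (r5,c1).
row 5 has {1,2,3,5}; column 3 has {1,2,3,4,5,6} — only 7 is left for (r5,c3).
row 5 has {1,2,3,5,7}; column 4 has {2,4} — only 6 is left for (r5,c4).
row 5 has {1,2,3,5,6,7}; column 6 has {1,3,5,7} — only 4 is left for (r5,c6).
row 6 has {1,3,4,6,7}; column 4 has {2,4,6} — only 5 is left for (r6,c4).
row 6 has {1,3,4,5,6,7}; column 6 has {1,3,4,5,7} — only 2 is left for (r6,c6).
row 7 has {1,2,4,5,6,7}; column 4 has {2,4,5,6} — only 3 is left for (r7,c4).
row 1 has {2,3,4}; column 1 has {2,4,5,6,7} — only 1 is left for (r1,c1).
row 1 has {1,2,3,4}; column 4 has {2,3,4,5,6} — only 7 is left for (r1,c4).
row 1 has {1,2,3,4,7}; column 5 has {1,2,3,4,6,7} — only 5 is left for (r1,c5).
row 1 has {1,2,3,4,5,7}; column 6 has {1,2,3,4,5,7} — only 6 is left for (r1,c6).
row 3 has {2,4,5,6,7}; column 1 has {1,2,4,5,6,7} — only 3 is left for (r3,c1).
row 3 has {2,3,4,5,6,7}; column 4 has {2,3,4,5,6,7} — only 1 is left for (r3,c4).

1 2 3 7 5 6 4 / 2 6 5 4 1 7 3 / 3 7 2 1 4 5 6 / 7 4 1 2 6 3 5 / 5 1 7 6 3 4 2 / 6 3 4 5 7 2 1 / 4 5 6 3 2 1 7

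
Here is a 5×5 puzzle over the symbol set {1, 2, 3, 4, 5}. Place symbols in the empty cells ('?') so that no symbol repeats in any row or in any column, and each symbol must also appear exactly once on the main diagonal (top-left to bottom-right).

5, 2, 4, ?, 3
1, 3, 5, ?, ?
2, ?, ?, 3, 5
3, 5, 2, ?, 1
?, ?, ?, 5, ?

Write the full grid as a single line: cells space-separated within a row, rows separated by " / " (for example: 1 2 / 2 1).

5 2 4 1 3 / 1 3 5 2 4 / 2 4 1 3 5 / 3 5 2 4 1 / 4 1 3 5 2

(r1,c4) = 1
(r3,c3) = 1
(r4,c4) = 4
(r5,c1) = 4
(r5,c2) = 1
(r5,c3) = 3
(r5,c5) = 2
(r2,c4) = 2
(r2,c5) = 4
(r3,c2) = 4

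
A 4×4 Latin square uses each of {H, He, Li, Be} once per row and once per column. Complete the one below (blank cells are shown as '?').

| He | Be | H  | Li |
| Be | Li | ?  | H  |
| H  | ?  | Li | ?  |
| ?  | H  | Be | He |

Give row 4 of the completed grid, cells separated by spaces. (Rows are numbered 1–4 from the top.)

Li H Be He

(r2,c3) = He
(r3,c2) = He
(r3,c4) = Be
(r4,c1) = Li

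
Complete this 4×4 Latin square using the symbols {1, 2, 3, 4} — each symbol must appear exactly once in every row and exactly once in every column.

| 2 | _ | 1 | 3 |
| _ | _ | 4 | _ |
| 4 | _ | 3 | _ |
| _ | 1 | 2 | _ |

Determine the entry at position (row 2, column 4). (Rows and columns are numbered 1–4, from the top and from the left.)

(r1,c2) = 4
(r3,c2) = 2
(r3,c4) = 1
(r4,c1) = 3
(r4,c4) = 4
(r2,c1) = 1
(r2,c2) = 3
(r2,c4) = 2

2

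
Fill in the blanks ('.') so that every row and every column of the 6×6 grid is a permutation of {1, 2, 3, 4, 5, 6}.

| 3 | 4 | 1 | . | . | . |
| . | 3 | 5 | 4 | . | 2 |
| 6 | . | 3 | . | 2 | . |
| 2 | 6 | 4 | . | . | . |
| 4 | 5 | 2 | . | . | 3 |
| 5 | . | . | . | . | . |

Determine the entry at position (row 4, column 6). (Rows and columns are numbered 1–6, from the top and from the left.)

(r2,c1) = 1
(r2,c5) = 6
(r3,c2) = 1
(r3,c4) = 5
(r3,c6) = 4
(r5,c5) = 1
(r6,c2) = 2
(r6,c3) = 6
(r6,c6) = 1
(r1,c5) = 5
(r1,c6) = 6
(r4,c5) = 3
(r4,c6) = 5

5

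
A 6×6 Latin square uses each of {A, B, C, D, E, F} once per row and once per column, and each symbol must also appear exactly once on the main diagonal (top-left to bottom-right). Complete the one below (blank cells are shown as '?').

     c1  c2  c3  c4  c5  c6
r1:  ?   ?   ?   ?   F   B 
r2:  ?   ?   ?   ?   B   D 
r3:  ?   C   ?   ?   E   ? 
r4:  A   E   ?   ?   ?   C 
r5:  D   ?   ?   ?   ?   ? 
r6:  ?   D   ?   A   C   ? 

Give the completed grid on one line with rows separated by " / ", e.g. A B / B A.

(r1,c2) = A
(r2,c2) = F
(r4,c5) = D
(r5,c2) = B
(r5,c5) = A
(r6,c6) = E
(r1,c1) = C
(r2,c1) = E
(r2,c4) = C
(r4,c4) = B
(r5,c6) = F
(r2,c3) = A
(r3,c3) = D
(r3,c4) = F
(r3,c6) = A
(r4,c3) = F
(r5,c4) = E
(r6,c3) = B
(r1,c3) = E
(r1,c4) = D
(r3,c1) = B
(r5,c3) = C
(r6,c1) = F

C A E D F B / E F A C B D / B C D F E A / A E F B D C / D B C E A F / F D B A C E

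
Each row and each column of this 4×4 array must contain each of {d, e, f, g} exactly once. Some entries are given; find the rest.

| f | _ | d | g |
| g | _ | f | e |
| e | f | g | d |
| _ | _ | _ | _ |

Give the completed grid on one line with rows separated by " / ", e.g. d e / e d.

f e d g / g d f e / e f g d / d g e f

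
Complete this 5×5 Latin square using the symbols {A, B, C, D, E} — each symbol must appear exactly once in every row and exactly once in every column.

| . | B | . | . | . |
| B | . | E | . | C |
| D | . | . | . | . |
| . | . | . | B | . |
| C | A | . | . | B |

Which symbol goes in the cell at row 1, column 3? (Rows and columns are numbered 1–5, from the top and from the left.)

(r2,c2) = D
(r2,c4) = A
(r5,c3) = D
(r5,c4) = E
(r3,c4) = C
(r1,c4) = D
(r3,c2) = E
(r3,c5) = A
(r4,c2) = C
(r4,c3) = A
(r1,c3) = C

C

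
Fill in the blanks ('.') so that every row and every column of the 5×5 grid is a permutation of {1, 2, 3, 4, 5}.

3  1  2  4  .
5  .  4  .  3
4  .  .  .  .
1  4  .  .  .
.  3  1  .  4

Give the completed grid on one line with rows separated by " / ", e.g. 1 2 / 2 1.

3 1 2 4 5 / 5 2 4 1 3 / 4 5 3 2 1 / 1 4 5 3 2 / 2 3 1 5 4

row 1 has {1,2,3,4}; column 5 has {3,4} — only 5 is left for (r1,c5).
row 2 has {3,4,5}; column 2 has {1,3,4} — only 2 is left for (r2,c2).
row 2 has {2,3,4,5}; column 4 has {4} — only 1 is left for (r2,c4).
row 3 has {4}; column 2 has {1,2,3,4} — only 5 is left for (r3,c2).
row 3 has {4,5}; column 3 has {1,2,4} — only 3 is left for (r3,c3).
row 3 has {3,4,5}; column 4 has {1,4} — only 2 is left for (r3,c4).
row 3 has {2,3,4,5}; column 5 has {3,4,5} — only 1 is left for (r3,c5).
row 4 has {1,4}; column 3 has {1,2,3,4} — only 5 is left for (r4,c3).
row 4 has {1,4,5}; column 4 has {1,2,4} — only 3 is left for (r4,c4).
row 4 has {1,3,4,5}; column 5 has {1,3,4,5} — only 2 is left for (r4,c5).
row 5 has {1,3,4}; column 1 has {1,3,4,5} — only 2 is left for (r5,c1).
row 5 has {1,2,3,4}; column 4 has {1,2,3,4} — only 5 is left for (r5,c4).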